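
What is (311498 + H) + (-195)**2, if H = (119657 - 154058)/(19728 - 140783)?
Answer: 42311541166/121055 ≈ 3.4952e+5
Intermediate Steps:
H = 34401/121055 (H = -34401/(-121055) = -34401*(-1/121055) = 34401/121055 ≈ 0.28418)
(311498 + H) + (-195)**2 = (311498 + 34401/121055) + (-195)**2 = 37708424791/121055 + 38025 = 42311541166/121055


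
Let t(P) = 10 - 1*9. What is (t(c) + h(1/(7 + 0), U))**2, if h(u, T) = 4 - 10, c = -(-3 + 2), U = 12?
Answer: 25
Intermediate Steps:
c = 1 (c = -1*(-1) = 1)
h(u, T) = -6
t(P) = 1 (t(P) = 10 - 9 = 1)
(t(c) + h(1/(7 + 0), U))**2 = (1 - 6)**2 = (-5)**2 = 25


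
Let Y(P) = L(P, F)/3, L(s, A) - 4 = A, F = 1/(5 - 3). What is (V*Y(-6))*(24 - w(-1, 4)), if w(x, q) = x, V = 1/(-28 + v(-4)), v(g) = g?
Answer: -75/64 ≈ -1.1719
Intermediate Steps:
V = -1/32 (V = 1/(-28 - 4) = 1/(-32) = -1/32 ≈ -0.031250)
F = ½ (F = 1/2 = ½ ≈ 0.50000)
L(s, A) = 4 + A
Y(P) = 3/2 (Y(P) = (4 + ½)/3 = (9/2)*(⅓) = 3/2)
(V*Y(-6))*(24 - w(-1, 4)) = (-1/32*3/2)*(24 - 1*(-1)) = -3*(24 + 1)/64 = -3/64*25 = -75/64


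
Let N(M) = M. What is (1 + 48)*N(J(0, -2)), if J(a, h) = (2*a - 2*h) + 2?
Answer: 294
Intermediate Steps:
J(a, h) = 2 - 2*h + 2*a (J(a, h) = (-2*h + 2*a) + 2 = 2 - 2*h + 2*a)
(1 + 48)*N(J(0, -2)) = (1 + 48)*(2 - 2*(-2) + 2*0) = 49*(2 + 4 + 0) = 49*6 = 294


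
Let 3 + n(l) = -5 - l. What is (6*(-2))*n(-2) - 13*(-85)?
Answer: 1177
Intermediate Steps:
n(l) = -8 - l (n(l) = -3 + (-5 - l) = -8 - l)
(6*(-2))*n(-2) - 13*(-85) = (6*(-2))*(-8 - 1*(-2)) - 13*(-85) = -12*(-8 + 2) + 1105 = -12*(-6) + 1105 = 72 + 1105 = 1177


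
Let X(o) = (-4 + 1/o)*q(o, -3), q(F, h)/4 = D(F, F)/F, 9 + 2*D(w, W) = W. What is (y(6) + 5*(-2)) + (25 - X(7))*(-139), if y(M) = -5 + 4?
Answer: -155802/49 ≈ -3179.6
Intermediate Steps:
D(w, W) = -9/2 + W/2
q(F, h) = 4*(-9/2 + F/2)/F (q(F, h) = 4*((-9/2 + F/2)/F) = 4*(-9/2 + F/2)/F)
y(M) = -1
X(o) = (-4 + 1/o)*(2 - 18/o)
(y(6) + 5*(-2)) + (25 - X(7))*(-139) = (-1 + 5*(-2)) + (25 - (-8 - 18/7**2 + 74/7))*(-139) = (-1 - 10) + (25 - (-8 - 18*1/49 + 74*(1/7)))*(-139) = -11 + (25 - (-8 - 18/49 + 74/7))*(-139) = -11 + (25 - 1*108/49)*(-139) = -11 + (25 - 108/49)*(-139) = -11 + (1117/49)*(-139) = -11 - 155263/49 = -155802/49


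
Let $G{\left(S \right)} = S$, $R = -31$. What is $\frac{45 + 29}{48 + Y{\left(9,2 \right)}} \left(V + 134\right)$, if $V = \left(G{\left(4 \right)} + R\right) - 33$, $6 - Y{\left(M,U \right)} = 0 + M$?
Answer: $\frac{5476}{45} \approx 121.69$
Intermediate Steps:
$Y{\left(M,U \right)} = 6 - M$ ($Y{\left(M,U \right)} = 6 - \left(0 + M\right) = 6 - M$)
$V = -60$ ($V = \left(4 - 31\right) - 33 = -27 - 33 = -60$)
$\frac{45 + 29}{48 + Y{\left(9,2 \right)}} \left(V + 134\right) = \frac{45 + 29}{48 + \left(6 - 9\right)} \left(-60 + 134\right) = \frac{74}{48 + \left(6 - 9\right)} 74 = \frac{74}{48 - 3} \cdot 74 = \frac{74}{45} \cdot 74 = \frac{5476}{45}$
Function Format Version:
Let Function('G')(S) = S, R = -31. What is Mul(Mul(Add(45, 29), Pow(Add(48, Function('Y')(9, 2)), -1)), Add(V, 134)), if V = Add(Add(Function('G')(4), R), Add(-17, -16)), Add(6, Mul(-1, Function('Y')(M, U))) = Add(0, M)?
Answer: Rational(5476, 45) ≈ 121.69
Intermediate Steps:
Function('Y')(M, U) = Add(6, Mul(-1, M)) (Function('Y')(M, U) = Add(6, Mul(-1, Add(0, M))) = Add(6, Mul(-1, M)))
V = -60 (V = Add(Add(4, -31), Add(-17, -16)) = Add(-27, -33) = -60)
Mul(Mul(Add(45, 29), Pow(Add(48, Function('Y')(9, 2)), -1)), Add(V, 134)) = Mul(Mul(Add(45, 29), Pow(Add(48, Add(6, Mul(-1, 9))), -1)), Add(-60, 134)) = Mul(Mul(74, Pow(Add(48, Add(6, -9)), -1)), 74) = Mul(Mul(74, Pow(Add(48, -3), -1)), 74) = Mul(Mul(74, Pow(45, -1)), 74) = Mul(Mul(74, Rational(1, 45)), 74) = Mul(Rational(74, 45), 74) = Rational(5476, 45)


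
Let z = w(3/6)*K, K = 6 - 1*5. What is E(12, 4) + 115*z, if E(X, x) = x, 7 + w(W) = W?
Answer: -1487/2 ≈ -743.50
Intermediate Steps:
w(W) = -7 + W
K = 1 (K = 6 - 5 = 1)
z = -13/2 (z = (-7 + 3/6)*1 = (-7 + 3*(⅙))*1 = (-7 + ½)*1 = -13/2*1 = -13/2 ≈ -6.5000)
E(12, 4) + 115*z = 4 + 115*(-13/2) = 4 - 1495/2 = -1487/2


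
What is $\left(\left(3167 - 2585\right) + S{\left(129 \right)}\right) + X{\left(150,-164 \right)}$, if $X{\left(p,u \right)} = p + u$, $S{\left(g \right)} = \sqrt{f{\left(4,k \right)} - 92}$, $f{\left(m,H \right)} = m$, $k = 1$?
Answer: $568 + 2 i \sqrt{22} \approx 568.0 + 9.3808 i$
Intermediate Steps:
$S{\left(g \right)} = 2 i \sqrt{22}$ ($S{\left(g \right)} = \sqrt{4 - 92} = \sqrt{-88} = 2 i \sqrt{22}$)
$\left(\left(3167 - 2585\right) + S{\left(129 \right)}\right) + X{\left(150,-164 \right)} = \left(\left(3167 - 2585\right) + 2 i \sqrt{22}\right) + \left(150 - 164\right) = \left(582 + 2 i \sqrt{22}\right) - 14 = 568 + 2 i \sqrt{22}$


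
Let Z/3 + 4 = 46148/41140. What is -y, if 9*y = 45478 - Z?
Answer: -467830039/92565 ≈ -5054.1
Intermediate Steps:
Z = -88809/10285 (Z = -12 + 3*(46148/41140) = -12 + 3*(46148*(1/41140)) = -12 + 3*(11537/10285) = -12 + 34611/10285 = -88809/10285 ≈ -8.6348)
y = 467830039/92565 (y = (45478 - 1*(-88809/10285))/9 = (45478 + 88809/10285)/9 = (1/9)*(467830039/10285) = 467830039/92565 ≈ 5054.1)
-y = -1*467830039/92565 = -467830039/92565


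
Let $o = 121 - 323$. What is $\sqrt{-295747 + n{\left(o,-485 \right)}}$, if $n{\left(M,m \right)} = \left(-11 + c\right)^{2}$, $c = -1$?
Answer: $11 i \sqrt{2443} \approx 543.69 i$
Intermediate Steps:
$o = -202$ ($o = 121 - 323 = -202$)
$n{\left(M,m \right)} = 144$ ($n{\left(M,m \right)} = \left(-11 - 1\right)^{2} = \left(-12\right)^{2} = 144$)
$\sqrt{-295747 + n{\left(o,-485 \right)}} = \sqrt{-295747 + 144} = \sqrt{-295603} = 11 i \sqrt{2443}$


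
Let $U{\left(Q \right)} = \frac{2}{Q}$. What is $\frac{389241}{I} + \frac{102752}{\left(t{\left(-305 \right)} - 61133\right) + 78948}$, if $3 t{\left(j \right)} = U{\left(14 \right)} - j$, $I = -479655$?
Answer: $\frac{32909015047}{6684099015} \approx 4.9235$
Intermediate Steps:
$t{\left(j \right)} = \frac{1}{21} - \frac{j}{3}$ ($t{\left(j \right)} = \frac{\frac{2}{14} - j}{3} = \frac{2 \cdot \frac{1}{14} - j}{3} = \frac{\frac{1}{7} - j}{3} = \frac{1}{21} - \frac{j}{3}$)
$\frac{389241}{I} + \frac{102752}{\left(t{\left(-305 \right)} - 61133\right) + 78948} = \frac{389241}{-479655} + \frac{102752}{\left(\left(\frac{1}{21} - - \frac{305}{3}\right) - 61133\right) + 78948} = 389241 \left(- \frac{1}{479655}\right) + \frac{102752}{\left(\left(\frac{1}{21} + \frac{305}{3}\right) - 61133\right) + 78948} = - \frac{43249}{53295} + \frac{102752}{\left(\frac{712}{7} - 61133\right) + 78948} = - \frac{43249}{53295} + \frac{102752}{- \frac{427219}{7} + 78948} = - \frac{43249}{53295} + \frac{102752}{\frac{125417}{7}} = - \frac{43249}{53295} + 102752 \cdot \frac{7}{125417} = - \frac{43249}{53295} + \frac{719264}{125417} = \frac{32909015047}{6684099015}$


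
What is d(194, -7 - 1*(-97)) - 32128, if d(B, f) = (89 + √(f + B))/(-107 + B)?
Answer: -2795047/87 + 2*√71/87 ≈ -32127.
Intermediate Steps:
d(B, f) = (89 + √(B + f))/(-107 + B)
d(194, -7 - 1*(-97)) - 32128 = (89 + √(194 + (-7 - 1*(-97))))/(-107 + 194) - 32128 = (89 + √(194 + (-7 + 97)))/87 - 32128 = (89 + √(194 + 90))/87 - 32128 = (89 + √284)/87 - 32128 = (89 + 2*√71)/87 - 32128 = (89/87 + 2*√71/87) - 32128 = -2795047/87 + 2*√71/87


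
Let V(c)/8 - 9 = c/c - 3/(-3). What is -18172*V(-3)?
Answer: -1599136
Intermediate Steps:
V(c) = 88 (V(c) = 72 + 8*(c/c - 3/(-3)) = 72 + 8*(1 - 3*(-⅓)) = 72 + 8*(1 + 1) = 72 + 8*2 = 72 + 16 = 88)
-18172*V(-3) = -18172*88 = -1599136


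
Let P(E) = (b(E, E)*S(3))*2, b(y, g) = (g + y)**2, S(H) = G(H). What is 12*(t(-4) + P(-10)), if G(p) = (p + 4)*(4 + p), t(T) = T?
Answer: 470352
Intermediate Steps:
G(p) = (4 + p)**2 (G(p) = (4 + p)*(4 + p) = (4 + p)**2)
S(H) = (4 + H)**2
P(E) = 392*E**2 (P(E) = ((E + E)**2*(4 + 3)**2)*2 = ((2*E)**2*7**2)*2 = ((4*E**2)*49)*2 = (196*E**2)*2 = 392*E**2)
12*(t(-4) + P(-10)) = 12*(-4 + 392*(-10)**2) = 12*(-4 + 392*100) = 12*(-4 + 39200) = 12*39196 = 470352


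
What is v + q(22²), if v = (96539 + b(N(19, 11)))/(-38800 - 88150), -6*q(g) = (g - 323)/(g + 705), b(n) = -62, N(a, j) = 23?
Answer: -177176467/226415325 ≈ -0.78253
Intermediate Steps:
q(g) = -(-323 + g)/(6*(705 + g)) (q(g) = -(g - 323)/(6*(g + 705)) = -(-323 + g)/(6*(705 + g)))
v = -96477/126950 (v = (96539 - 62)/(-38800 - 88150) = 96477/(-126950) = 96477*(-1/126950) = -96477/126950 ≈ -0.75996)
v + q(22²) = -96477/126950 + (323 - 1*22²)/(6*(705 + 22²)) = -96477/126950 + (323 - 1*484)/(6*(705 + 484)) = -96477/126950 + (⅙)*(323 - 484)/1189 = -96477/126950 + (⅙)*(1/1189)*(-161) = -96477/126950 - 161/7134 = -177176467/226415325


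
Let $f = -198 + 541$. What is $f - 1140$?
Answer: $-797$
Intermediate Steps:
$f = 343$
$f - 1140 = 343 - 1140 = -797$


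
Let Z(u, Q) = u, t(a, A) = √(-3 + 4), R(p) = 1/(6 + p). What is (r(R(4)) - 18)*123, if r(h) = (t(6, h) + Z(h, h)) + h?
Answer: -10332/5 ≈ -2066.4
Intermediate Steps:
t(a, A) = 1 (t(a, A) = √1 = 1)
r(h) = 1 + 2*h (r(h) = (1 + h) + h = 1 + 2*h)
(r(R(4)) - 18)*123 = ((1 + 2/(6 + 4)) - 18)*123 = ((1 + 2/10) - 18)*123 = ((1 + 2*(⅒)) - 18)*123 = ((1 + ⅕) - 18)*123 = (6/5 - 18)*123 = -84/5*123 = -10332/5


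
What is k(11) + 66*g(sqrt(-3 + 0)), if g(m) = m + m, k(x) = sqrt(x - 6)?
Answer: sqrt(5) + 132*I*sqrt(3) ≈ 2.2361 + 228.63*I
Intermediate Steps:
k(x) = sqrt(-6 + x)
g(m) = 2*m
k(11) + 66*g(sqrt(-3 + 0)) = sqrt(-6 + 11) + 66*(2*sqrt(-3 + 0)) = sqrt(5) + 66*(2*sqrt(-3)) = sqrt(5) + 66*(2*(I*sqrt(3))) = sqrt(5) + 66*(2*I*sqrt(3)) = sqrt(5) + 132*I*sqrt(3)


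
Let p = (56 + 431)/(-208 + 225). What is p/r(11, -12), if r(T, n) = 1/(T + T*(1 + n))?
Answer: -53570/17 ≈ -3151.2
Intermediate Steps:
p = 487/17 ≈ 28.647
p/r(11, -12) = 487/(17*((1/(11*(2 - 12))))) = 487/(17*(((1/11)/(-10)))) = 487/(17*(((1/11)*(-1/10)))) = 487/(17*(-1/110)) = (487/17)*(-110) = -53570/17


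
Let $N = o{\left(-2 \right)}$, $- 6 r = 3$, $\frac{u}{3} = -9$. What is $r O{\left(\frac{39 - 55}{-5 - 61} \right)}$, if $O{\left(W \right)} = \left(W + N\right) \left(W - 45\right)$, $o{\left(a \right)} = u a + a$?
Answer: $\frac{1273174}{1089} \approx 1169.1$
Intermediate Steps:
$u = -27$ ($u = 3 \left(-9\right) = -27$)
$r = - \frac{1}{2}$ ($r = \left(- \frac{1}{6}\right) 3 = - \frac{1}{2} \approx -0.5$)
$o{\left(a \right)} = - 26 a$ ($o{\left(a \right)} = - 27 a + a = - 26 a$)
$N = 52$ ($N = \left(-26\right) \left(-2\right) = 52$)
$O{\left(W \right)} = \left(-45 + W\right) \left(52 + W\right)$ ($O{\left(W \right)} = \left(W + 52\right) \left(W - 45\right) = \left(52 + W\right) \left(-45 + W\right) = \left(-45 + W\right) \left(52 + W\right)$)
$r O{\left(\frac{39 - 55}{-5 - 61} \right)} = - \frac{-2340 + \left(\frac{39 - 55}{-5 - 61}\right)^{2} + 7 \frac{39 - 55}{-5 - 61}}{2} = - \frac{-2340 + \left(- \frac{16}{-66}\right)^{2} + 7 \left(- \frac{16}{-66}\right)}{2} = - \frac{-2340 + \left(\left(-16\right) \left(- \frac{1}{66}\right)\right)^{2} + 7 \left(\left(-16\right) \left(- \frac{1}{66}\right)\right)}{2} = - \frac{-2340 + \left(\frac{8}{33}\right)^{2} + 7 \cdot \frac{8}{33}}{2} = - \frac{-2340 + \frac{64}{1089} + \frac{56}{33}}{2} = \left(- \frac{1}{2}\right) \left(- \frac{2546348}{1089}\right) = \frac{1273174}{1089}$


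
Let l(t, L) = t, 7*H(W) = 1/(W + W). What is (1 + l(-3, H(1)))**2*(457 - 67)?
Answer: 1560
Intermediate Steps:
H(W) = 1/(14*W) (H(W) = 1/(7*(W + W)) = 1/(7*((2*W))) = (1/(2*W))/7 = 1/(14*W))
(1 + l(-3, H(1)))**2*(457 - 67) = (1 - 3)**2*(457 - 67) = (-2)**2*390 = 4*390 = 1560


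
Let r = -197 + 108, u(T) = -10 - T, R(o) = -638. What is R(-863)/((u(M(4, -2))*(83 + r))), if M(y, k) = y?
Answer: -319/42 ≈ -7.5952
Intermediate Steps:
r = -89
R(-863)/((u(M(4, -2))*(83 + r))) = -638*1/((-10 - 1*4)*(83 - 89)) = -638*(-1/(6*(-10 - 4))) = -638/((-14*(-6))) = -638/84 = -638*1/84 = -319/42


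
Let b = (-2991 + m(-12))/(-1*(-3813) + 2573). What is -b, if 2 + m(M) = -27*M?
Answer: 2669/6386 ≈ 0.41795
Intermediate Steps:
m(M) = -2 - 27*M
b = -2669/6386 (b = (-2991 + (-2 - 27*(-12)))/(-1*(-3813) + 2573) = (-2991 + (-2 + 324))/(3813 + 2573) = (-2991 + 322)/6386 = -2669*1/6386 = -2669/6386 ≈ -0.41795)
-b = -1*(-2669/6386) = 2669/6386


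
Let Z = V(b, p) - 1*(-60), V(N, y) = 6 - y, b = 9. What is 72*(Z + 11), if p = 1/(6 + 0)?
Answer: 5532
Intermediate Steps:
p = ⅙ (p = 1/6 = ⅙ ≈ 0.16667)
Z = 395/6 (Z = (6 - 1*⅙) - 1*(-60) = (6 - ⅙) + 60 = 35/6 + 60 = 395/6 ≈ 65.833)
72*(Z + 11) = 72*(395/6 + 11) = 72*(461/6) = 5532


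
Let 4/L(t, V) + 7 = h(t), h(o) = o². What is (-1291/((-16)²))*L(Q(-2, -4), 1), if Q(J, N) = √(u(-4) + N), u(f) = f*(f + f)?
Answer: -1291/1344 ≈ -0.96057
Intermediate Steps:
u(f) = 2*f² (u(f) = f*(2*f) = 2*f²)
Q(J, N) = √(32 + N) (Q(J, N) = √(2*(-4)² + N) = √(2*16 + N) = √(32 + N))
L(t, V) = 4/(-7 + t²)
(-1291/((-16)²))*L(Q(-2, -4), 1) = (-1291/((-16)²))*(4/(-7 + (√(32 - 4))²)) = (-1291/256)*(4/(-7 + (√28)²)) = (-1291*1/256)*(4/(-7 + (2*√7)²)) = -1291/(64*(-7 + 28)) = -1291/(64*21) = -1291/256*4/21 = -1291/1344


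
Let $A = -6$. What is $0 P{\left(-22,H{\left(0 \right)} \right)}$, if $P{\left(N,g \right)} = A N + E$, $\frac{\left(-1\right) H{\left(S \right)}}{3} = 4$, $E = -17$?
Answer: $0$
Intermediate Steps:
$H{\left(S \right)} = -12$ ($H{\left(S \right)} = \left(-3\right) 4 = -12$)
$P{\left(N,g \right)} = -17 - 6 N$ ($P{\left(N,g \right)} = - 6 N - 17 = -17 - 6 N$)
$0 P{\left(-22,H{\left(0 \right)} \right)} = 0 \left(-17 - -132\right) = 0 \left(-17 + 132\right) = 0 \cdot 115 = 0$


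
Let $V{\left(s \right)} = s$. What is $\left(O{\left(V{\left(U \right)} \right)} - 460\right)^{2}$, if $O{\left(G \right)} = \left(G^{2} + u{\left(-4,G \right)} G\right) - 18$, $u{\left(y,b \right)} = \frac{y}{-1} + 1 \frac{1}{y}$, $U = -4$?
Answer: $227529$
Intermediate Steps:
$u{\left(y,b \right)} = \frac{1}{y} - y$ ($u{\left(y,b \right)} = y \left(-1\right) + \frac{1}{y} = - y + \frac{1}{y} = \frac{1}{y} - y$)
$O{\left(G \right)} = -18 + G^{2} + \frac{15 G}{4}$ ($O{\left(G \right)} = \left(G^{2} + \left(\frac{1}{-4} - -4\right) G\right) - 18 = \left(G^{2} + \left(- \frac{1}{4} + 4\right) G\right) - 18 = \left(G^{2} + \frac{15 G}{4}\right) - 18 = -18 + G^{2} + \frac{15 G}{4}$)
$\left(O{\left(V{\left(U \right)} \right)} - 460\right)^{2} = \left(\left(-18 + \left(-4\right)^{2} + \frac{15}{4} \left(-4\right)\right) - 460\right)^{2} = \left(\left(-18 + 16 - 15\right) - 460\right)^{2} = \left(-17 - 460\right)^{2} = \left(-477\right)^{2} = 227529$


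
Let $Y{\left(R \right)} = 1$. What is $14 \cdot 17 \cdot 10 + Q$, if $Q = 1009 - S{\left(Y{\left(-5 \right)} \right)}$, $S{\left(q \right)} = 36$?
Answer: $3353$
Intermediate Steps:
$Q = 973$ ($Q = 1009 - 36 = 973$)
$14 \cdot 17 \cdot 10 + Q = 14 \cdot 17 \cdot 10 + 973 = 238 \cdot 10 + 973 = 2380 + 973 = 3353$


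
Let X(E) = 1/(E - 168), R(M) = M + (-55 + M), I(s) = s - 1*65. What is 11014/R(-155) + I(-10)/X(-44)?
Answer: 5792486/365 ≈ 15870.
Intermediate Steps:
I(s) = -65 + s (I(s) = s - 65 = -65 + s)
R(M) = -55 + 2*M
X(E) = 1/(-168 + E)
11014/R(-155) + I(-10)/X(-44) = 11014/(-55 + 2*(-155)) + (-65 - 10)/(1/(-168 - 44)) = 11014/(-55 - 310) - 75/(1/(-212)) = 11014/(-365) - 75/(-1/212) = 11014*(-1/365) - 75*(-212) = -11014/365 + 15900 = 5792486/365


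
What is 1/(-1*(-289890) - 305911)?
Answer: -1/16021 ≈ -6.2418e-5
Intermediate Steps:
1/(-1*(-289890) - 305911) = 1/(289890 - 305911) = 1/(-16021) = -1/16021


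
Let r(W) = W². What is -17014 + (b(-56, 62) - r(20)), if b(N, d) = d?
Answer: -17352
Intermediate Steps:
-17014 + (b(-56, 62) - r(20)) = -17014 + (62 - 1*20²) = -17014 + (62 - 1*400) = -17014 + (62 - 400) = -17014 - 338 = -17352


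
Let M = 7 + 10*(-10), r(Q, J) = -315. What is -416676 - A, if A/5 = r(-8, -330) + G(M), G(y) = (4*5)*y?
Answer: -405801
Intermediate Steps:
M = -93 (M = 7 - 100 = -93)
G(y) = 20*y
A = -10875 (A = 5*(-315 + 20*(-93)) = 5*(-315 - 1860) = 5*(-2175) = -10875)
-416676 - A = -416676 - 1*(-10875) = -416676 + 10875 = -405801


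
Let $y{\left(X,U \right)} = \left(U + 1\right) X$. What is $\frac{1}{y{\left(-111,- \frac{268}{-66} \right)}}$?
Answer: $- \frac{11}{6179} \approx -0.0017802$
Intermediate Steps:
$y{\left(X,U \right)} = X \left(1 + U\right)$ ($y{\left(X,U \right)} = \left(1 + U\right) X = X \left(1 + U\right)$)
$\frac{1}{y{\left(-111,- \frac{268}{-66} \right)}} = \frac{1}{\left(-111\right) \left(1 - \frac{268}{-66}\right)} = \frac{1}{\left(-111\right) \left(1 - - \frac{134}{33}\right)} = \frac{1}{\left(-111\right) \left(1 + \frac{134}{33}\right)} = \frac{1}{\left(-111\right) \frac{167}{33}} = \frac{1}{- \frac{6179}{11}} = - \frac{11}{6179}$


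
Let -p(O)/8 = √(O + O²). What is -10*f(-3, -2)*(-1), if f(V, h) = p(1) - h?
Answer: 20 - 80*√2 ≈ -93.137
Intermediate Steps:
p(O) = -8*√(O + O²)
f(V, h) = -h - 8*√2 (f(V, h) = -8*√(1 + 1) - h = -8*√2 - h = -h - 8*√2)
-10*f(-3, -2)*(-1) = -10*(-1*(-2) - 8*√2)*(-1) = -10*(2 - 8*√2)*(-1) = (-20 + 80*√2)*(-1) = 20 - 80*√2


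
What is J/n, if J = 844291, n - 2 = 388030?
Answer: 844291/388032 ≈ 2.1758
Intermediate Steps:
n = 388032 (n = 2 + 388030 = 388032)
J/n = 844291/388032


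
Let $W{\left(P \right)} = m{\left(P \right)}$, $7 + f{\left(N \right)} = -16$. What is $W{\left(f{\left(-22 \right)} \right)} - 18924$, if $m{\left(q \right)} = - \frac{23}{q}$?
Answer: $-18923$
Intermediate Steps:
$f{\left(N \right)} = -23$ ($f{\left(N \right)} = -7 - 16 = -23$)
$W{\left(P \right)} = - \frac{23}{P}$
$W{\left(f{\left(-22 \right)} \right)} - 18924 = - \frac{23}{-23} - 18924 = \left(-23\right) \left(- \frac{1}{23}\right) - 18924 = 1 - 18924 = -18923$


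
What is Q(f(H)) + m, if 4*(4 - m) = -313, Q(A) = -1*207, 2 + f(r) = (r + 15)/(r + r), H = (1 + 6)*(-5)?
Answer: -499/4 ≈ -124.75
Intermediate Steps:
H = -35 (H = 7*(-5) = -35)
f(r) = -2 + (15 + r)/(2*r) (f(r) = -2 + (r + 15)/(r + r) = -2 + (15 + r)/((2*r)) = -2 + (15 + r)*(1/(2*r)) = -2 + (15 + r)/(2*r))
Q(A) = -207
m = 329/4 (m = 4 - 1/4*(-313) = 4 + 313/4 = 329/4 ≈ 82.250)
Q(f(H)) + m = -207 + 329/4 = -499/4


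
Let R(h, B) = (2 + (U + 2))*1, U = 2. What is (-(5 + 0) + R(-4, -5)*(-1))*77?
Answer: -847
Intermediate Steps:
R(h, B) = 6 (R(h, B) = (2 + (2 + 2))*1 = (2 + 4)*1 = 6*1 = 6)
(-(5 + 0) + R(-4, -5)*(-1))*77 = (-(5 + 0) + 6*(-1))*77 = (-1*5 - 6)*77 = (-5 - 6)*77 = -11*77 = -847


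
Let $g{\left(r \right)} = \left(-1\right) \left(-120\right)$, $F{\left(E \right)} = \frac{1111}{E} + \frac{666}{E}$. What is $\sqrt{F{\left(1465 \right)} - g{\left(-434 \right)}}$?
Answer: $\frac{i \sqrt{254943695}}{1465} \approx 10.899 i$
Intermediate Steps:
$F{\left(E \right)} = \frac{1777}{E}$
$g{\left(r \right)} = 120$
$\sqrt{F{\left(1465 \right)} - g{\left(-434 \right)}} = \sqrt{\frac{1777}{1465} - 120} = \sqrt{- \frac{174023}{1465}} = \frac{i \sqrt{254943695}}{1465}$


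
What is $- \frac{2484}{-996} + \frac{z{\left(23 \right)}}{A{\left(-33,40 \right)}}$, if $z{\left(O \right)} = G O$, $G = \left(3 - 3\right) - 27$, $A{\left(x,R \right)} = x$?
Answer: $\frac{19458}{913} \approx 21.312$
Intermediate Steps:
$G = -27$ ($G = 0 - 27 = -27$)
$z{\left(O \right)} = - 27 O$
$- \frac{2484}{-996} + \frac{z{\left(23 \right)}}{A{\left(-33,40 \right)}} = - \frac{2484}{-996} + \frac{\left(-27\right) 23}{-33} = \left(-2484\right) \left(- \frac{1}{996}\right) - - \frac{207}{11} = \frac{207}{83} + \frac{207}{11} = \frac{19458}{913}$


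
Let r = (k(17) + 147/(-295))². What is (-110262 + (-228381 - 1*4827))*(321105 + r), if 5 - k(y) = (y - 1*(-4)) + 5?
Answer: -1922359246262766/17405 ≈ -1.1045e+11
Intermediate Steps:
k(y) = -4 - y (k(y) = 5 - ((y - 1*(-4)) + 5) = 5 - ((y + 4) + 5) = 5 - ((4 + y) + 5) = 5 - (9 + y) = 5 + (-9 - y) = -4 - y)
r = 40220964/87025 (r = ((-4 - 1*17) + 147/(-295))² = ((-4 - 17) + 147*(-1/295))² = (-21 - 147/295)² = (-6342/295)² = 40220964/87025 ≈ 462.18)
(-110262 + (-228381 - 1*4827))*(321105 + r) = (-110262 + (-228381 - 1*4827))*(321105 + 40220964/87025) = (-110262 + (-228381 - 4827))*(27984383589/87025) = (-110262 - 233208)*(27984383589/87025) = -343470*27984383589/87025 = -1922359246262766/17405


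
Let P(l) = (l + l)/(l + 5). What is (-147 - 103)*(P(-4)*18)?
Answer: 36000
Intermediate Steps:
P(l) = 2*l/(5 + l) (P(l) = (2*l)/(5 + l) = 2*l/(5 + l))
(-147 - 103)*(P(-4)*18) = (-147 - 103)*((2*(-4)/(5 - 4))*18) = -250*2*(-4)/1*18 = -250*2*(-4)*1*18 = -(-2000)*18 = -250*(-144) = 36000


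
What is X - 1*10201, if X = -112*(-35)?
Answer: -6281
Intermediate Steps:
X = 3920
X - 1*10201 = 3920 - 1*10201 = 3920 - 10201 = -6281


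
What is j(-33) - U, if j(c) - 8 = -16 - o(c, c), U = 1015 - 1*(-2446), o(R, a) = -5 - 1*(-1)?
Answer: -3465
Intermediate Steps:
o(R, a) = -4 (o(R, a) = -5 + 1 = -4)
U = 3461 (U = 1015 + 2446 = 3461)
j(c) = -4 (j(c) = 8 + (-16 - 1*(-4)) = 8 + (-16 + 4) = 8 - 12 = -4)
j(-33) - U = -4 - 1*3461 = -4 - 3461 = -3465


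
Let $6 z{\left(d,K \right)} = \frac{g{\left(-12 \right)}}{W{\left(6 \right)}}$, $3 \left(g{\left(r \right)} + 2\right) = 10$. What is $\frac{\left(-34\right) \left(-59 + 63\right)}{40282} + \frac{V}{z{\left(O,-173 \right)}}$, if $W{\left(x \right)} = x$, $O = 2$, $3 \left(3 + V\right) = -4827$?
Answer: $- \frac{876616952}{20141} \approx -43524.0$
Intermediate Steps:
$V = -1612$ ($V = -3 + \frac{1}{3} \left(-4827\right) = -3 - 1609 = -1612$)
$g{\left(r \right)} = \frac{4}{3}$ ($g{\left(r \right)} = -2 + \frac{1}{3} \cdot 10 = -2 + \frac{10}{3} = \frac{4}{3}$)
$z{\left(d,K \right)} = \frac{1}{27}$ ($z{\left(d,K \right)} = \frac{\frac{4}{3} \cdot \frac{1}{6}}{6} = \frac{1}{6} \cdot \frac{2}{9} = \frac{1}{27}$)
$\frac{\left(-34\right) \left(-59 + 63\right)}{40282} + \frac{V}{z{\left(O,-173 \right)}} = \frac{\left(-34\right) \left(-59 + 63\right)}{40282} - 1612 \frac{1}{\frac{1}{27}} = \left(-34\right) 4 \cdot \frac{1}{40282} - 43524 = \left(-136\right) \frac{1}{40282} - 43524 = - \frac{68}{20141} - 43524 = - \frac{876616952}{20141}$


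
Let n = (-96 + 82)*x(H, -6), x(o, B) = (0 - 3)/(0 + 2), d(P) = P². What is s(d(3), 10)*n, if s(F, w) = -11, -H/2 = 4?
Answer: -231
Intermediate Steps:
H = -8 (H = -2*4 = -8)
x(o, B) = -3/2
n = 21 (n = (-96 + 82)*(-3/2) = -14*(-3/2) = 21)
s(d(3), 10)*n = -11*21 = -231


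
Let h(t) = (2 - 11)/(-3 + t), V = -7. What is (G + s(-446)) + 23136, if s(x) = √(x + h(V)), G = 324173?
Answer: 347309 + I*√44510/10 ≈ 3.4731e+5 + 21.097*I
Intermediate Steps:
h(t) = -9/(-3 + t)
s(x) = √(9/10 + x) (s(x) = √(x - 9/(-3 - 7)) = √(x - 9/(-10)) = √(x - 9*(-⅒)) = √(x + 9/10) = √(9/10 + x))
(G + s(-446)) + 23136 = (324173 + √(90 + 100*(-446))/10) + 23136 = (324173 + √(90 - 44600)/10) + 23136 = (324173 + √(-44510)/10) + 23136 = (324173 + (I*√44510)/10) + 23136 = (324173 + I*√44510/10) + 23136 = 347309 + I*√44510/10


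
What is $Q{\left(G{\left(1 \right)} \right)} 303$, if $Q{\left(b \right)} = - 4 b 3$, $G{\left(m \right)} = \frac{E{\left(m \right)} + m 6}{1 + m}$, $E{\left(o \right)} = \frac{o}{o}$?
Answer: $-12726$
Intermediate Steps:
$E{\left(o \right)} = 1$
$G{\left(m \right)} = \frac{1 + 6 m}{1 + m}$ ($G{\left(m \right)} = \frac{1 + m 6}{1 + m} = \frac{1 + 6 m}{1 + m}$)
$Q{\left(b \right)} = - 12 b$
$Q{\left(G{\left(1 \right)} \right)} 303 = - 12 \frac{1 + 6 \cdot 1}{1 + 1} \cdot 303 = - 12 \frac{1 + 6}{2} \cdot 303 = - 12 \cdot \frac{1}{2} \cdot 7 \cdot 303 = \left(-12\right) \frac{7}{2} \cdot 303 = \left(-42\right) 303 = -12726$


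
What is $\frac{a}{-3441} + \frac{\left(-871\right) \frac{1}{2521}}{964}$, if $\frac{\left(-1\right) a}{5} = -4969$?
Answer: $- \frac{60382409291}{8362469604} \approx -7.2206$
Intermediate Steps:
$a = 24845$ ($a = \left(-5\right) \left(-4969\right) = 24845$)
$\frac{a}{-3441} + \frac{\left(-871\right) \frac{1}{2521}}{964} = \frac{24845}{-3441} + \frac{\left(-871\right) \frac{1}{2521}}{964} = 24845 \left(- \frac{1}{3441}\right) + \left(-871\right) \frac{1}{2521} \cdot \frac{1}{964} = - \frac{24845}{3441} - \frac{871}{2430244} = - \frac{60382409291}{8362469604}$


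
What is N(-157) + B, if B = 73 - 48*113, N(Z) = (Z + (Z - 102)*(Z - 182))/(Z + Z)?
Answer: -883929/157 ≈ -5630.1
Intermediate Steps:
N(Z) = (Z + (-182 + Z)*(-102 + Z))/(2*Z) (N(Z) = (Z + (-102 + Z)*(-182 + Z))/((2*Z)) = (Z + (-182 + Z)*(-102 + Z))*(1/(2*Z)) = (Z + (-182 + Z)*(-102 + Z))/(2*Z))
B = -5351 (B = 73 - 5424 = -5351)
N(-157) + B = (1/2)*(18564 - 157*(-283 - 157))/(-157) - 5351 = (1/2)*(-1/157)*(18564 - 157*(-440)) - 5351 = (1/2)*(-1/157)*(18564 + 69080) - 5351 = (1/2)*(-1/157)*87644 - 5351 = -43822/157 - 5351 = -883929/157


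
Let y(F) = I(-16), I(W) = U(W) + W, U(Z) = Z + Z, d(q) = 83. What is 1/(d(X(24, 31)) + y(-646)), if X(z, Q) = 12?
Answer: 1/35 ≈ 0.028571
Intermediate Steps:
U(Z) = 2*Z
I(W) = 3*W (I(W) = 2*W + W = 3*W)
y(F) = -48 (y(F) = 3*(-16) = -48)
1/(d(X(24, 31)) + y(-646)) = 1/(83 - 48) = 1/35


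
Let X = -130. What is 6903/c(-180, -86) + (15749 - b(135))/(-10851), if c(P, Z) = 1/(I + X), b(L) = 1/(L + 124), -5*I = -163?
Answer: -9447943765199/14052045 ≈ -6.7235e+5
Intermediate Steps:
I = 163/5 (I = -⅕*(-163) = 163/5 ≈ 32.600)
b(L) = 1/(124 + L)
c(P, Z) = -5/487 (c(P, Z) = 1/(163/5 - 130) = 1/(-487/5) = -5/487)
6903/c(-180, -86) + (15749 - b(135))/(-10851) = 6903/(-5/487) + (15749 - 1/(124 + 135))/(-10851) = 6903*(-487/5) + (15749 - 1/259)*(-1/10851) = -3361761/5 + (15749 - 1*1/259)*(-1/10851) = -3361761/5 + (15749 - 1/259)*(-1/10851) = -3361761/5 + (4078990/259)*(-1/10851) = -3361761/5 - 4078990/2810409 = -9447943765199/14052045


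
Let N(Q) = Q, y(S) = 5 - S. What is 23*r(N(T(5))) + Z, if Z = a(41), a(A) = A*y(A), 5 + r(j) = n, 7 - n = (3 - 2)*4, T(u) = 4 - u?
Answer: -1522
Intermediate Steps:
n = 3 (n = 7 - (3 - 2)*4 = 7 - 4 = 3)
r(j) = -2 (r(j) = -5 + 3 = -2)
a(A) = A*(5 - A)
Z = -1476 (Z = 41*(5 - 1*41) = 41*(5 - 41) = 41*(-36) = -1476)
23*r(N(T(5))) + Z = 23*(-2) - 1476 = -46 - 1476 = -1522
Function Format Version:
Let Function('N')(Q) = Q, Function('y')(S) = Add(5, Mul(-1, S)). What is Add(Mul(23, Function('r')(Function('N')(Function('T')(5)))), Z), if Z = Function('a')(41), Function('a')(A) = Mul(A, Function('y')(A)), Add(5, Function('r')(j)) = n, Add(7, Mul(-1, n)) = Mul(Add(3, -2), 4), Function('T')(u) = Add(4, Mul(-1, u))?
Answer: -1522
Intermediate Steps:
n = 3 (n = Add(7, Mul(-1, Mul(Add(3, -2), 4))) = Add(7, Mul(-1, Mul(1, 4))) = Add(7, Mul(-1, 4)) = Add(7, -4) = 3)
Function('r')(j) = -2 (Function('r')(j) = Add(-5, 3) = -2)
Function('a')(A) = Mul(A, Add(5, Mul(-1, A)))
Z = -1476 (Z = Mul(41, Add(5, Mul(-1, 41))) = Mul(41, Add(5, -41)) = Mul(41, -36) = -1476)
Add(Mul(23, Function('r')(Function('N')(Function('T')(5)))), Z) = Add(Mul(23, -2), -1476) = Add(-46, -1476) = -1522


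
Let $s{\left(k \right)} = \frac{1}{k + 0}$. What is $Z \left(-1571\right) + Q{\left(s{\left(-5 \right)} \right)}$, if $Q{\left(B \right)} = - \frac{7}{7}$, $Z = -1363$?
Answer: $2141272$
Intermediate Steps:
$s{\left(k \right)} = \frac{1}{k}$
$Q{\left(B \right)} = -1$ ($Q{\left(B \right)} = \left(-7\right) \frac{1}{7} = -1$)
$Z \left(-1571\right) + Q{\left(s{\left(-5 \right)} \right)} = \left(-1363\right) \left(-1571\right) - 1 = 2141273 - 1 = 2141272$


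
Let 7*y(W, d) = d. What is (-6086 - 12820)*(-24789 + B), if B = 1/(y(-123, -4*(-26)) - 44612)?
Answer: 24384423215077/52030 ≈ 4.6866e+8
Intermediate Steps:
y(W, d) = d/7
B = -7/312180 (B = 1/((-4*(-26))/7 - 44612) = 1/((⅐)*104 - 44612) = 1/(104/7 - 44612) = 1/(-312180/7) = -7/312180 ≈ -2.2423e-5)
(-6086 - 12820)*(-24789 + B) = (-6086 - 12820)*(-24789 - 7/312180) = -18906*(-7738630027/312180) = 24384423215077/52030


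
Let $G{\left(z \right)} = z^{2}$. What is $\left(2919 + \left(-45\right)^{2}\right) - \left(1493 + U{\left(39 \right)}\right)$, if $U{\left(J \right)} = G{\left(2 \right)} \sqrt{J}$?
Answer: $3451 - 4 \sqrt{39} \approx 3426.0$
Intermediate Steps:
$U{\left(J \right)} = 4 \sqrt{J}$ ($U{\left(J \right)} = 2^{2} \sqrt{J} = 4 \sqrt{J}$)
$\left(2919 + \left(-45\right)^{2}\right) - \left(1493 + U{\left(39 \right)}\right) = \left(2919 + \left(-45\right)^{2}\right) - \left(1493 + 4 \sqrt{39}\right) = \left(2919 + 2025\right) - \left(1493 + 4 \sqrt{39}\right) = 4944 - \left(1493 + 4 \sqrt{39}\right) = 3451 - 4 \sqrt{39}$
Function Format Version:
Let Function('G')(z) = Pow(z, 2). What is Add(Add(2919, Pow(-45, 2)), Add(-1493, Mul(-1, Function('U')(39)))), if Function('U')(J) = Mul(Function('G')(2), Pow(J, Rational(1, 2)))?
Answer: Add(3451, Mul(-4, Pow(39, Rational(1, 2)))) ≈ 3426.0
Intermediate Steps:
Function('U')(J) = Mul(4, Pow(J, Rational(1, 2))) (Function('U')(J) = Mul(Pow(2, 2), Pow(J, Rational(1, 2))) = Mul(4, Pow(J, Rational(1, 2))))
Add(Add(2919, Pow(-45, 2)), Add(-1493, Mul(-1, Function('U')(39)))) = Add(Add(2919, Pow(-45, 2)), Add(-1493, Mul(-1, Mul(4, Pow(39, Rational(1, 2)))))) = Add(Add(2919, 2025), Add(-1493, Mul(-4, Pow(39, Rational(1, 2))))) = Add(4944, Add(-1493, Mul(-4, Pow(39, Rational(1, 2))))) = Add(3451, Mul(-4, Pow(39, Rational(1, 2))))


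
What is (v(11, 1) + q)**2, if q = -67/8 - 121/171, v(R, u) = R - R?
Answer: 154380625/1871424 ≈ 82.494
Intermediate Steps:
v(R, u) = 0
q = -12425/1368 (q = -67*1/8 - 121*1/171 = -67/8 - 121/171 = -12425/1368 ≈ -9.0826)
(v(11, 1) + q)**2 = (0 - 12425/1368)**2 = (-12425/1368)**2 = 154380625/1871424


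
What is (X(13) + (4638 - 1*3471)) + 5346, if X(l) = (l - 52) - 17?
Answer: 6457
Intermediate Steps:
X(l) = -69 + l (X(l) = (-52 + l) - 17 = -69 + l)
(X(13) + (4638 - 1*3471)) + 5346 = ((-69 + 13) + (4638 - 1*3471)) + 5346 = (-56 + (4638 - 3471)) + 5346 = (-56 + 1167) + 5346 = 1111 + 5346 = 6457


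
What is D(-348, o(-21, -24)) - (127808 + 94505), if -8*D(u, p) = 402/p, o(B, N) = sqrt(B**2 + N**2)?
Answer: -222313 - 67*sqrt(113)/452 ≈ -2.2231e+5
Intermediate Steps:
D(u, p) = -201/(4*p)
D(-348, o(-21, -24)) - (127808 + 94505) = -201/(4*sqrt((-21)**2 + (-24)**2)) - (127808 + 94505) = -201/(4*sqrt(441 + 576)) - 1*222313 = -201*sqrt(113)/339/4 - 222313 = -67*sqrt(113)/452 - 222313 = -222313 - 67*sqrt(113)/452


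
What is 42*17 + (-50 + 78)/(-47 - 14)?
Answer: 43526/61 ≈ 713.54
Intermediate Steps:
42*17 + (-50 + 78)/(-47 - 14) = 714 + 28/(-61) = 714 + 28*(-1/61) = 714 - 28/61 = 43526/61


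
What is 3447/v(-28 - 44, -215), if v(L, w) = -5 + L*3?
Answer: -3447/221 ≈ -15.597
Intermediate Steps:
v(L, w) = -5 + 3*L
3447/v(-28 - 44, -215) = 3447/(-5 + 3*(-28 - 44)) = 3447/(-5 + 3*(-72)) = 3447/(-5 - 216) = 3447/(-221) = 3447*(-1/221) = -3447/221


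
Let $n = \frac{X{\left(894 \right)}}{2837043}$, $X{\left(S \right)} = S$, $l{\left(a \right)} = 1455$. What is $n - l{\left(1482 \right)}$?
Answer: $- \frac{1375965557}{945681} \approx -1455.0$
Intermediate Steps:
$n = \frac{298}{945681}$ ($n = \frac{894}{2837043} = 894 \cdot \frac{1}{2837043} = \frac{298}{945681} \approx 0.00031512$)
$n - l{\left(1482 \right)} = \frac{298}{945681} - 1455 = - \frac{1375965557}{945681}$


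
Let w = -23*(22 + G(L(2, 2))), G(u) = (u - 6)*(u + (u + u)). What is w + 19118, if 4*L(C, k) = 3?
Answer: 302139/16 ≈ 18884.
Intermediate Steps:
L(C, k) = ¾ (L(C, k) = (¼)*3 = ¾)
G(u) = 3*u*(-6 + u) (G(u) = (-6 + u)*(u + 2*u) = (-6 + u)*(3*u) = 3*u*(-6 + u))
w = -3749/16 (w = -23*(22 + 3*(¾)*(-6 + ¾)) = -23*(22 + 3*(¾)*(-21/4)) = -23*(22 - 189/16) = -23*163/16 = -3749/16 ≈ -234.31)
w + 19118 = -3749/16 + 19118 = 302139/16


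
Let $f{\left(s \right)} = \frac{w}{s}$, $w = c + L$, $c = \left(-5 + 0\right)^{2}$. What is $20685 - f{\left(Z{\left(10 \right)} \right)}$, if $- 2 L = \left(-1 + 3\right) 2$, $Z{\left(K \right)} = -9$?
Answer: $\frac{186188}{9} \approx 20688.0$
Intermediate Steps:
$c = 25$ ($c = \left(-5\right)^{2} = 25$)
$L = -2$ ($L = - \frac{\left(-1 + 3\right) 2}{2} = - \frac{2 \cdot 2}{2} = \left(- \frac{1}{2}\right) 4 = -2$)
$w = 23$ ($w = 25 - 2 = 23$)
$f{\left(s \right)} = \frac{23}{s}$
$20685 - f{\left(Z{\left(10 \right)} \right)} = 20685 - \frac{23}{-9} = 20685 - 23 \left(- \frac{1}{9}\right) = 20685 - - \frac{23}{9} = 20685 + \frac{23}{9} = \frac{186188}{9}$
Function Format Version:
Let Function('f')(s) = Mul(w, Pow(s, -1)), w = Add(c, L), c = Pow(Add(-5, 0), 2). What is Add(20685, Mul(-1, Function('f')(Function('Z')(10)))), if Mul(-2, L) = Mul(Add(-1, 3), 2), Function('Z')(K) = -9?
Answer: Rational(186188, 9) ≈ 20688.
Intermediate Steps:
c = 25 (c = Pow(-5, 2) = 25)
L = -2 (L = Mul(Rational(-1, 2), Mul(Add(-1, 3), 2)) = Mul(Rational(-1, 2), Mul(2, 2)) = Mul(Rational(-1, 2), 4) = -2)
w = 23 (w = Add(25, -2) = 23)
Function('f')(s) = Mul(23, Pow(s, -1))
Add(20685, Mul(-1, Function('f')(Function('Z')(10)))) = Add(20685, Mul(-1, Mul(23, Pow(-9, -1)))) = Add(20685, Mul(-1, Mul(23, Rational(-1, 9)))) = Add(20685, Mul(-1, Rational(-23, 9))) = Add(20685, Rational(23, 9)) = Rational(186188, 9)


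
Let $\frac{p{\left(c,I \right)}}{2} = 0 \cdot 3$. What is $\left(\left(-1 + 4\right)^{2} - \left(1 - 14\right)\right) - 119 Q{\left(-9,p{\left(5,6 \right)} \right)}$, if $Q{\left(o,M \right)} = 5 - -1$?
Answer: $-692$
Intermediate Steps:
$p{\left(c,I \right)} = 0$ ($p{\left(c,I \right)} = 2 \cdot 0 \cdot 3 = 2 \cdot 0 = 0$)
$Q{\left(o,M \right)} = 6$ ($Q{\left(o,M \right)} = 5 + 1 = 6$)
$\left(\left(-1 + 4\right)^{2} - \left(1 - 14\right)\right) - 119 Q{\left(-9,p{\left(5,6 \right)} \right)} = \left(\left(-1 + 4\right)^{2} - \left(1 - 14\right)\right) - 714 = \left(3^{2} - \left(1 - 14\right)\right) - 714 = \left(9 - -13\right) - 714 = \left(9 + 13\right) - 714 = 22 - 714 = -692$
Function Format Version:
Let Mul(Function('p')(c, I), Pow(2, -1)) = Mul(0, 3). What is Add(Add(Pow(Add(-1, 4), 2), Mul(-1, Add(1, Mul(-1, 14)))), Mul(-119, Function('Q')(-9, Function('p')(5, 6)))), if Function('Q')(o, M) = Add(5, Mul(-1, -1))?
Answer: -692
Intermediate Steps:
Function('p')(c, I) = 0 (Function('p')(c, I) = Mul(2, Mul(0, 3)) = Mul(2, 0) = 0)
Function('Q')(o, M) = 6 (Function('Q')(o, M) = Add(5, 1) = 6)
Add(Add(Pow(Add(-1, 4), 2), Mul(-1, Add(1, Mul(-1, 14)))), Mul(-119, Function('Q')(-9, Function('p')(5, 6)))) = Add(Add(Pow(Add(-1, 4), 2), Mul(-1, Add(1, Mul(-1, 14)))), Mul(-119, 6)) = Add(Add(Pow(3, 2), Mul(-1, Add(1, -14))), -714) = Add(Add(9, Mul(-1, -13)), -714) = Add(Add(9, 13), -714) = Add(22, -714) = -692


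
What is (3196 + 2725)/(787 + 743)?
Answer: 5921/1530 ≈ 3.8699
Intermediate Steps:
(3196 + 2725)/(787 + 743) = 5921/1530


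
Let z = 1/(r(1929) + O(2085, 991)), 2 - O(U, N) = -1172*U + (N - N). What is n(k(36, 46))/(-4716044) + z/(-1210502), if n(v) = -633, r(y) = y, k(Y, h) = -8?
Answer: 936948992836511/6980557167603801244 ≈ 0.00013422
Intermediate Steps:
O(U, N) = 2 + 1172*U (O(U, N) = 2 - (-1172*U + (N - N)) = 2 - (-1172*U + 0) = 2 - (-1172)*U = 2 + 1172*U)
z = 1/2445551 (z = 1/(1929 + (2 + 1172*2085)) = 1/(1929 + (2 + 2443620)) = 1/(1929 + 2443622) = 1/2445551 ≈ 4.0891e-7)
n(k(36, 46))/(-4716044) + z/(-1210502) = -633/(-4716044) + (1/2445551)/(-1210502) = -633*(-1/4716044) + (1/2445551)*(-1/1210502) = 633/4716044 - 1/2960344376602 = 936948992836511/6980557167603801244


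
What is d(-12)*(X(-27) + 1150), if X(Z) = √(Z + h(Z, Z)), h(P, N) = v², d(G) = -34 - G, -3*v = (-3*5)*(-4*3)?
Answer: -25300 - 66*√397 ≈ -26615.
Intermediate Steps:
v = -60 (v = -(-3*5)*(-4*3)/3 = -(-5)*(-12) = -⅓*180 = -60)
h(P, N) = 3600 (h(P, N) = (-60)² = 3600)
X(Z) = √(3600 + Z) (X(Z) = √(Z + 3600) = √(3600 + Z))
d(-12)*(X(-27) + 1150) = (-34 - 1*(-12))*(√(3600 - 27) + 1150) = (-34 + 12)*(√3573 + 1150) = -22*(3*√397 + 1150) = -22*(1150 + 3*√397) = -25300 - 66*√397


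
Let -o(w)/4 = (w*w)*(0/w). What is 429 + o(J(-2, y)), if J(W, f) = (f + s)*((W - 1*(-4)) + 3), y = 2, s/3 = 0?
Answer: 429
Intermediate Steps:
s = 0 (s = 3*0 = 0)
J(W, f) = f*(7 + W) (J(W, f) = (f + 0)*((W - 1*(-4)) + 3) = f*((W + 4) + 3) = f*((4 + W) + 3) = f*(7 + W))
o(w) = 0 (o(w) = -4*w*w*0/w = -4*w²*0 = -4*0 = 0)
429 + o(J(-2, y)) = 429 + 0 = 429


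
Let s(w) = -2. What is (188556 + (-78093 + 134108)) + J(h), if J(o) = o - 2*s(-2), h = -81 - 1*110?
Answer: 244384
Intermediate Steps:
h = -191 (h = -81 - 110 = -191)
J(o) = 4 + o (J(o) = o - 2*(-2) = o + 4 = 4 + o)
(188556 + (-78093 + 134108)) + J(h) = (188556 + (-78093 + 134108)) + (4 - 191) = (188556 + 56015) - 187 = 244571 - 187 = 244384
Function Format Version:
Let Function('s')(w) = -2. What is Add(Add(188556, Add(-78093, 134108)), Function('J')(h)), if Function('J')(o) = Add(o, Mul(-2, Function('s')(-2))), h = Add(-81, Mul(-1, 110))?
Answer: 244384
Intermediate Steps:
h = -191 (h = Add(-81, -110) = -191)
Function('J')(o) = Add(4, o) (Function('J')(o) = Add(o, Mul(-2, -2)) = Add(o, 4) = Add(4, o))
Add(Add(188556, Add(-78093, 134108)), Function('J')(h)) = Add(Add(188556, Add(-78093, 134108)), Add(4, -191)) = Add(Add(188556, 56015), -187) = Add(244571, -187) = 244384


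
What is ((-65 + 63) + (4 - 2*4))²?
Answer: 36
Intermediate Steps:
((-65 + 63) + (4 - 2*4))² = (-2 + (4 - 8))² = (-2 - 4)² = (-6)² = 36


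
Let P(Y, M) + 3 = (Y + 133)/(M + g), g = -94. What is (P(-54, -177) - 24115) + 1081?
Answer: -6243106/271 ≈ -23037.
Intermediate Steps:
P(Y, M) = -3 + (133 + Y)/(-94 + M) (P(Y, M) = -3 + (Y + 133)/(M - 94) = -3 + (133 + Y)/(-94 + M))
(P(-54, -177) - 24115) + 1081 = ((415 - 54 - 3*(-177))/(-94 - 177) - 24115) + 1081 = ((415 - 54 + 531)/(-271) - 24115) + 1081 = (-1/271*892 - 24115) + 1081 = (-892/271 - 24115) + 1081 = -6536057/271 + 1081 = -6243106/271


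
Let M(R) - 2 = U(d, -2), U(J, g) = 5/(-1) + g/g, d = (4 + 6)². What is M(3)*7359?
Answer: -14718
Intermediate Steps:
d = 100 (d = 10² = 100)
U(J, g) = -4 (U(J, g) = 5*(-1) + 1 = -5 + 1 = -4)
M(R) = -2 (M(R) = 2 - 4 = -2)
M(3)*7359 = -2*7359 = -14718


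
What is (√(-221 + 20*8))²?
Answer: -61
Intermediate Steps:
(√(-221 + 20*8))² = (√(-221 + 160))² = (√(-61))² = (I*√61)² = -61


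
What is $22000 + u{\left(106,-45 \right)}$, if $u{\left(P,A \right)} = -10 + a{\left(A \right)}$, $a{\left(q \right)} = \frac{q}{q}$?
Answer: $21991$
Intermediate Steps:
$a{\left(q \right)} = 1$
$u{\left(P,A \right)} = -9$ ($u{\left(P,A \right)} = -10 + 1 = -9$)
$22000 + u{\left(106,-45 \right)} = 22000 - 9 = 21991$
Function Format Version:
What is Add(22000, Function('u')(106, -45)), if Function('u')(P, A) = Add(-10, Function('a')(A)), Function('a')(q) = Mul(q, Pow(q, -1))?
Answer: 21991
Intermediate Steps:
Function('a')(q) = 1
Function('u')(P, A) = -9 (Function('u')(P, A) = Add(-10, 1) = -9)
Add(22000, Function('u')(106, -45)) = Add(22000, -9) = 21991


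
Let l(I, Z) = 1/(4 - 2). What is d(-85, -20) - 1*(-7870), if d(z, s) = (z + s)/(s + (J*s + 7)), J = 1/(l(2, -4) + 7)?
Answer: 370205/47 ≈ 7876.7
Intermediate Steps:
l(I, Z) = ½ (l(I, Z) = 1/2 = ½)
J = 2/15 (J = 1/(½ + 7) = 1/(15/2) = 2/15 ≈ 0.13333)
d(z, s) = (s + z)/(7 + 17*s/15) (d(z, s) = (z + s)/(s + (2*s/15 + 7)) = (s + z)/(s + (7 + 2*s/15)) = (s + z)/(7 + 17*s/15))
d(-85, -20) - 1*(-7870) = 15*(-20 - 85)/(105 + 17*(-20)) - 1*(-7870) = 15*(-105)/(105 - 340) + 7870 = 15*(-105)/(-235) + 7870 = 15*(-1/235)*(-105) + 7870 = 315/47 + 7870 = 370205/47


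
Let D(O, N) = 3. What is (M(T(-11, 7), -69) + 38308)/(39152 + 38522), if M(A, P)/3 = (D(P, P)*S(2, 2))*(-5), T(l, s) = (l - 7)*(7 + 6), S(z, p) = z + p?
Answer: 19064/38837 ≈ 0.49087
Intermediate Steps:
S(z, p) = p + z
T(l, s) = -91 + 13*l (T(l, s) = (-7 + l)*13 = -91 + 13*l)
M(A, P) = -180 (M(A, P) = 3*((3*(2 + 2))*(-5)) = 3*((3*4)*(-5)) = 3*(12*(-5)) = 3*(-60) = -180)
(M(T(-11, 7), -69) + 38308)/(39152 + 38522) = (-180 + 38308)/(39152 + 38522) = 38128/77674 = 38128*(1/77674) = 19064/38837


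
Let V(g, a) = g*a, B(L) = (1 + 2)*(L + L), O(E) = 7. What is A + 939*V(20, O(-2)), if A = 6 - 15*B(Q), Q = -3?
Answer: 131736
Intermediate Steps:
B(L) = 6*L (B(L) = 3*(2*L) = 6*L)
A = 276 (A = 6 - 90*(-3) = 6 - 15*(-18) = 6 + 270 = 276)
V(g, a) = a*g
A + 939*V(20, O(-2)) = 276 + 939*(7*20) = 276 + 939*140 = 276 + 131460 = 131736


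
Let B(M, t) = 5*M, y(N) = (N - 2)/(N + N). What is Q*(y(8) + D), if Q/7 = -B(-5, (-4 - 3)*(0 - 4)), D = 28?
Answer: 39725/8 ≈ 4965.6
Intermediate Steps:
y(N) = (-2 + N)/(2*N) (y(N) = (-2 + N)/((2*N)) = (-2 + N)*(1/(2*N)) = (-2 + N)/(2*N))
Q = 175 (Q = 7*(-5*(-5)) = 7*(-1*(-25)) = 7*25 = 175)
Q*(y(8) + D) = 175*((½)*(-2 + 8)/8 + 28) = 175*((½)*(⅛)*6 + 28) = 175*(3/8 + 28) = 175*(227/8) = 39725/8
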